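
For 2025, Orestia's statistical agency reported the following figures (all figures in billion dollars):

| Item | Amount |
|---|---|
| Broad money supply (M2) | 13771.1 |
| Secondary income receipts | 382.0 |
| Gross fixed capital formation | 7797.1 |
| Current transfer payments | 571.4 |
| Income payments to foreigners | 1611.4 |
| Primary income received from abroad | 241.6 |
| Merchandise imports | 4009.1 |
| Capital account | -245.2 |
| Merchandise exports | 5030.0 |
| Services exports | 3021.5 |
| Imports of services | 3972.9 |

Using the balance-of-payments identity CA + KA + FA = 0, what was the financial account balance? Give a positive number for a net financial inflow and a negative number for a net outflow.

Goods balance = 5030.0 - 4009.1 = 1020.9
Services balance = 3021.5 - 3972.9 = -951.4
Trade balance (goods + services) = 1020.9 + (-951.4) = 69.5
Net primary income = 241.6 - 1611.4 = -1369.8
Net secondary income = 382.0 - 571.4 = -189.4
Current account = 69.5 + (-1369.8) + (-189.4) = -1489.7
Financial account = -(-1489.7 + (-245.2)) = 1734.9

1734.9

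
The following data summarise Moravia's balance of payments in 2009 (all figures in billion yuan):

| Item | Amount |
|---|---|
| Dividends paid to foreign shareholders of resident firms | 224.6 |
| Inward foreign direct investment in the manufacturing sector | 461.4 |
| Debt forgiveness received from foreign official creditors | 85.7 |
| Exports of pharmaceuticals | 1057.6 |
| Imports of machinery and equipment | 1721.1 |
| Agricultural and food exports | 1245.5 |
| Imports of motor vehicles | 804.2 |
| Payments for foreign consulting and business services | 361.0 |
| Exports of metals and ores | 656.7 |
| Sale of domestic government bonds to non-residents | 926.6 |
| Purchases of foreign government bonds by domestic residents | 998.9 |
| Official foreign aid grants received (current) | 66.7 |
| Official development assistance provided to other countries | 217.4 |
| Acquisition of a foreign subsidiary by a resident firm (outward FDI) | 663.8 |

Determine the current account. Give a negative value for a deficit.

-301.8

Goods: 1057.6 + 656.7 - 804.2 + 1245.5 - 1721.1 = 434.5
Services: -361.0
Primary income: -224.6
Secondary income: 66.7 - 217.4 = -150.7
Current account = 434.5 + (-361.0) + (-224.6) + (-150.7) = -301.8
(Excluded from the current account — financial account: inward foreign direct investment in the manufacturing sector 461.4, sale of domestic government bonds to non-residents 926.6, purchases of foreign government bonds by domestic residents 998.9, acquisition of a foreign subsidiary by a resident firm (outward FDI) 663.8; capital account: debt forgiveness received from foreign official creditors 85.7.)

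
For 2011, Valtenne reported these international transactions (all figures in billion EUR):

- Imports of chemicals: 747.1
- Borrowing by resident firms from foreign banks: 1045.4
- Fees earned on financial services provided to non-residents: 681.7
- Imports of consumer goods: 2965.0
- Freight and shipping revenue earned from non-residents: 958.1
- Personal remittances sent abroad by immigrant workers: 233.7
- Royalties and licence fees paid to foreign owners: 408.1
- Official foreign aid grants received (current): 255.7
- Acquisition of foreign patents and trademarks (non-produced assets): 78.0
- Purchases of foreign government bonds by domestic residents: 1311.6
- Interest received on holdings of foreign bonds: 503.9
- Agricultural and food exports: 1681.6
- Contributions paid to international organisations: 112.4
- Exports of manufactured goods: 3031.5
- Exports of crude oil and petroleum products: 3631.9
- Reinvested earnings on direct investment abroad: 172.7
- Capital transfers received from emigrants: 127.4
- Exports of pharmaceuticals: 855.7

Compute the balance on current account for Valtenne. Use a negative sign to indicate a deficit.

Goods: -747.1 + 3031.5 + 855.7 - 2965.0 + 1681.6 + 3631.9 = 5488.6
Services: -408.1 + 958.1 + 681.7 = 1231.7
Primary income: 172.7 + 503.9 = 676.6
Secondary income: -233.7 + 255.7 - 112.4 = -90.4
Current account = 5488.6 + 1231.7 + 676.6 + (-90.4) = 7306.5
(Excluded from the current account — financial account: borrowing by resident firms from foreign banks 1045.4, purchases of foreign government bonds by domestic residents 1311.6; capital account: acquisition of foreign patents and trademarks (non-produced assets) 78.0, capital transfers received from emigrants 127.4.)

7306.5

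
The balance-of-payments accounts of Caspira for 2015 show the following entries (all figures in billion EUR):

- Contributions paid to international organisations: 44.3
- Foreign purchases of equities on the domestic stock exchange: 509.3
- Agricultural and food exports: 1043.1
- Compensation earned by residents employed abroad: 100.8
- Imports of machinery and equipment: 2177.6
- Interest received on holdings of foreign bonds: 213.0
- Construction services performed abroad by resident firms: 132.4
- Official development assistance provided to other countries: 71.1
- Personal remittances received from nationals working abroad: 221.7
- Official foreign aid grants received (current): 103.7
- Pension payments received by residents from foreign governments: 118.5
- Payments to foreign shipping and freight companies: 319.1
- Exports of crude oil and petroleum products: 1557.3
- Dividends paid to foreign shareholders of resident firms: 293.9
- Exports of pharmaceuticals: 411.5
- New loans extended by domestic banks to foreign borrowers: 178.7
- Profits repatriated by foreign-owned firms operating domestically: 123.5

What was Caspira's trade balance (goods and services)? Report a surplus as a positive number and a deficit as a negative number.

Goods: 1043.1 - 2177.6 + 1557.3 + 411.5 = 834.3
Services: 132.4 - 319.1 = -186.7
Trade balance = 834.3 + (-186.7) = 647.6
(Excluded from the trade balance — secondary income: contributions paid to international organisations 44.3, official development assistance provided to other countries 71.1, personal remittances received from nationals working abroad 221.7, official foreign aid grants received (current) 103.7, pension payments received by residents from foreign governments 118.5; financial account: foreign purchases of equities on the domestic stock exchange 509.3, new loans extended by domestic banks to foreign borrowers 178.7; primary income: compensation earned by residents employed abroad 100.8, interest received on holdings of foreign bonds 213.0, dividends paid to foreign shareholders of resident firms 293.9, profits repatriated by foreign-owned firms operating domestically 123.5.)

647.6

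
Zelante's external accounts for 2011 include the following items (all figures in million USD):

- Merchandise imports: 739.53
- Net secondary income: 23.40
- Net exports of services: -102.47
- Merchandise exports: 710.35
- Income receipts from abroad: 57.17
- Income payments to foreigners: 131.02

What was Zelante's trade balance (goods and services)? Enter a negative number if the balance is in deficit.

-131.65

Goods balance = 710.35 - 739.53 = -29.18
Services balance = -102.47
Trade balance (goods + services) = -29.18 + (-102.47) = -131.65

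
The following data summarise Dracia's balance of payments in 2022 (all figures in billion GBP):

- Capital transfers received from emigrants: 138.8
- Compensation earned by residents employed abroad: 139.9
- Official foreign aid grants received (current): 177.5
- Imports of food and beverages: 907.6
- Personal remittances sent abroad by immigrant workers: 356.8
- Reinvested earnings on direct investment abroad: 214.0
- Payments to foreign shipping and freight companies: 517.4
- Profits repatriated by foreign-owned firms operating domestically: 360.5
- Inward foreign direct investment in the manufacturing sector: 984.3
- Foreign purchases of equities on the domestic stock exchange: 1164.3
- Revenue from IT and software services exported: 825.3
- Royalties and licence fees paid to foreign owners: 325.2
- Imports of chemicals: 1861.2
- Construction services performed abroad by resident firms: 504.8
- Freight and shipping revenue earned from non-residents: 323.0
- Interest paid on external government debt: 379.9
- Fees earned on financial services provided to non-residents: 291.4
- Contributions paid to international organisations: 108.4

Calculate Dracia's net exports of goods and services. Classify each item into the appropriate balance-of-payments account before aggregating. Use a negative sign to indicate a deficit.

-1666.9

Goods: -1861.2 - 907.6 = -2768.8
Services: 504.8 + 291.4 + 323.0 - 517.4 - 325.2 + 825.3 = 1101.9
Trade balance = -2768.8 + 1101.9 = -1666.9
(Excluded from the trade balance — capital account: capital transfers received from emigrants 138.8; primary income: compensation earned by residents employed abroad 139.9, reinvested earnings on direct investment abroad 214.0, profits repatriated by foreign-owned firms operating domestically 360.5, interest paid on external government debt 379.9; secondary income: official foreign aid grants received (current) 177.5, personal remittances sent abroad by immigrant workers 356.8, contributions paid to international organisations 108.4; financial account: inward foreign direct investment in the manufacturing sector 984.3, foreign purchases of equities on the domestic stock exchange 1164.3.)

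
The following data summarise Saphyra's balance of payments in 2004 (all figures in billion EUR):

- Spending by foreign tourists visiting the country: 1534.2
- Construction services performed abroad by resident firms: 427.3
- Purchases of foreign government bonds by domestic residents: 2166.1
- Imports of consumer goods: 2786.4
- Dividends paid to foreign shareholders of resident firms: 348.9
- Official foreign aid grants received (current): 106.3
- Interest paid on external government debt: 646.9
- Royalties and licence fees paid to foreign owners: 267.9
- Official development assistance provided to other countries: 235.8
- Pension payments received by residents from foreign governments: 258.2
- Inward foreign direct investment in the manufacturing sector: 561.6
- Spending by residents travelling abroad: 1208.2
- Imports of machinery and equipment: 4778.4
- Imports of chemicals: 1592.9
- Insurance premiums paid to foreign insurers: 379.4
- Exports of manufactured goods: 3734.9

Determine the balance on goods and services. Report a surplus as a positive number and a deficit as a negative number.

Goods: -1592.9 + 3734.9 - 2786.4 - 4778.4 = -5422.8
Services: 427.3 - 379.4 - 1208.2 + 1534.2 - 267.9 = 106.0
Trade balance = -5422.8 + 106.0 = -5316.8
(Excluded from the trade balance — financial account: purchases of foreign government bonds by domestic residents 2166.1, inward foreign direct investment in the manufacturing sector 561.6; primary income: dividends paid to foreign shareholders of resident firms 348.9, interest paid on external government debt 646.9; secondary income: official foreign aid grants received (current) 106.3, official development assistance provided to other countries 235.8, pension payments received by residents from foreign governments 258.2.)

-5316.8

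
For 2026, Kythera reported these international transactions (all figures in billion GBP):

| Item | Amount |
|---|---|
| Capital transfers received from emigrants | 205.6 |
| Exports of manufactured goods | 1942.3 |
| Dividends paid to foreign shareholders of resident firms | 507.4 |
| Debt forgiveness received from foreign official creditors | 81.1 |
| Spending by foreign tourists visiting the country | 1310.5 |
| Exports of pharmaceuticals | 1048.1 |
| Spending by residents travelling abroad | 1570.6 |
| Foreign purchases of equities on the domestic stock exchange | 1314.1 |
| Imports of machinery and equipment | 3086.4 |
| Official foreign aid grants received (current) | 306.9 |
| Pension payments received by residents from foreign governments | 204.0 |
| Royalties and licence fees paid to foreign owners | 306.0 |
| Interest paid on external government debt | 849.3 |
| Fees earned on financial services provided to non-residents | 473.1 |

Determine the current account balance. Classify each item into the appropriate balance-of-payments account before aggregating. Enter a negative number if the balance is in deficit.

-1034.8

Goods: 1048.1 + 1942.3 - 3086.4 = -96.0
Services: 473.1 - 1570.6 - 306.0 + 1310.5 = -93.0
Primary income: -507.4 - 849.3 = -1356.7
Secondary income: 306.9 + 204.0 = 510.9
Current account = (-96.0) + (-93.0) + (-1356.7) + 510.9 = -1034.8
(Excluded from the current account — capital account: capital transfers received from emigrants 205.6, debt forgiveness received from foreign official creditors 81.1; financial account: foreign purchases of equities on the domestic stock exchange 1314.1.)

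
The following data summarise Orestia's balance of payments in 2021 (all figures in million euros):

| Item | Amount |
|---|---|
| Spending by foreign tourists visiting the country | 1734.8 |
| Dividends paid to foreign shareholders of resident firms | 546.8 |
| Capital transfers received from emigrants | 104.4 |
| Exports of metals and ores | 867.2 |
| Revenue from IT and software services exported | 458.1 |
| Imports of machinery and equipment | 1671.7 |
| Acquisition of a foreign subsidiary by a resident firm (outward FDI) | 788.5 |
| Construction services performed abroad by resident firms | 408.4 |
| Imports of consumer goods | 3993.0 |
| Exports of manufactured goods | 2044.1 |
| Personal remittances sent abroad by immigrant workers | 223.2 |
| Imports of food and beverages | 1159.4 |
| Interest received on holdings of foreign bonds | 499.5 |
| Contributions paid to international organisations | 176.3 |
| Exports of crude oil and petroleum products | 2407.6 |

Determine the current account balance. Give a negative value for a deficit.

649.3

Goods: 867.2 - 1671.7 + 2407.6 - 1159.4 + 2044.1 - 3993.0 = -1505.2
Services: 408.4 + 1734.8 + 458.1 = 2601.3
Primary income: -546.8 + 499.5 = -47.3
Secondary income: -176.3 - 223.2 = -399.5
Current account = (-1505.2) + 2601.3 + (-47.3) + (-399.5) = 649.3
(Excluded from the current account — capital account: capital transfers received from emigrants 104.4; financial account: acquisition of a foreign subsidiary by a resident firm (outward FDI) 788.5.)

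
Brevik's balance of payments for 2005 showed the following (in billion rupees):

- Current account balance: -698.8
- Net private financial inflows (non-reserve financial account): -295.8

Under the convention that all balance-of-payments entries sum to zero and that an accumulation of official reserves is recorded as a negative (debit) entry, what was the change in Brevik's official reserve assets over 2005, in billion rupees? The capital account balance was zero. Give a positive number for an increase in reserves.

-994.6

Official reserve transactions balance = -((-698.8) + (-295.8)) = 994.6
An accumulation of reserves is recorded as a debit (negative entry), so the change in the stock of reserves is the negative of that balance.
Change in official reserves = -(994.6) = -994.6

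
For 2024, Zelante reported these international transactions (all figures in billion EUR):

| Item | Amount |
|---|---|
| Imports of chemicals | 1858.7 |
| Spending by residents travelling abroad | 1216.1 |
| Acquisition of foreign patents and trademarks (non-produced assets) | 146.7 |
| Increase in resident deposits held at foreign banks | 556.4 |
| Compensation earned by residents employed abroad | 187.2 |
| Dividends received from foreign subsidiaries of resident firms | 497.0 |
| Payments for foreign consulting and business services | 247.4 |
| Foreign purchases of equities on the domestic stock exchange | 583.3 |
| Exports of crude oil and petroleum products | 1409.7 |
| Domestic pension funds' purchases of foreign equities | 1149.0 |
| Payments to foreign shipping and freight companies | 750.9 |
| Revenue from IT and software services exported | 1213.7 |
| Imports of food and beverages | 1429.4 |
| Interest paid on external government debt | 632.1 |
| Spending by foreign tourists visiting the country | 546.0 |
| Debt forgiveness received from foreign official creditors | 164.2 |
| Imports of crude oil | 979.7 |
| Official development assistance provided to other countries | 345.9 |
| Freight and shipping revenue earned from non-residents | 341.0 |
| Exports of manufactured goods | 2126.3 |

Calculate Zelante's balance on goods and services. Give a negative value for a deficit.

Goods: -1429.4 - 979.7 + 1409.7 + 2126.3 - 1858.7 = -731.8
Services: 1213.7 + 341.0 - 1216.1 + 546.0 - 247.4 - 750.9 = -113.7
Trade balance = -731.8 + (-113.7) = -845.5
(Excluded from the trade balance — capital account: acquisition of foreign patents and trademarks (non-produced assets) 146.7, debt forgiveness received from foreign official creditors 164.2; financial account: increase in resident deposits held at foreign banks 556.4, foreign purchases of equities on the domestic stock exchange 583.3, domestic pension funds' purchases of foreign equities 1149.0; primary income: compensation earned by residents employed abroad 187.2, dividends received from foreign subsidiaries of resident firms 497.0, interest paid on external government debt 632.1; secondary income: official development assistance provided to other countries 345.9.)

-845.5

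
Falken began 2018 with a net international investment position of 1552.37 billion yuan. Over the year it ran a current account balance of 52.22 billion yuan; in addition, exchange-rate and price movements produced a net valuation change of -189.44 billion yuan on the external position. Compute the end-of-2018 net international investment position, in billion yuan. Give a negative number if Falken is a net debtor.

Change in NIIP = current account + net valuation change = 52.22 + (-189.44) = -137.22
End-of-year NIIP = 1552.37 + (-137.22) = 1415.15

1415.15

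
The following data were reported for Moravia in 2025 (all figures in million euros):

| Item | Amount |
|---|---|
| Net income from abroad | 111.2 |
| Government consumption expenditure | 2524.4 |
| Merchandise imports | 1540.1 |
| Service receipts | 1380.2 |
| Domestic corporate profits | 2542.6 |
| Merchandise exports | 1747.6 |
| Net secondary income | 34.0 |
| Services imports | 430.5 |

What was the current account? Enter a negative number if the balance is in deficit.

Goods balance = 1747.6 - 1540.1 = 207.5
Services balance = 1380.2 - 430.5 = 949.7
Trade balance (goods + services) = 207.5 + 949.7 = 1157.2
Net primary income = 111.2
Net secondary income = 34.0
Current account = 1157.2 + 111.2 + 34.0 = 1302.4

1302.4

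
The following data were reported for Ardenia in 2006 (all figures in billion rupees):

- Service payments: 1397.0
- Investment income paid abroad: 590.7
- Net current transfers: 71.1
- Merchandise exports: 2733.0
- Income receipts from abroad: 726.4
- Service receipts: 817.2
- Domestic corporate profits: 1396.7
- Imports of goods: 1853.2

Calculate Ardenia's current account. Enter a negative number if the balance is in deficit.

Goods balance = 2733.0 - 1853.2 = 879.8
Services balance = 817.2 - 1397.0 = -579.8
Trade balance (goods + services) = 879.8 + (-579.8) = 300.0
Net primary income = 726.4 - 590.7 = 135.7
Net secondary income = 71.1
Current account = 300.0 + 135.7 + 71.1 = 506.8

506.8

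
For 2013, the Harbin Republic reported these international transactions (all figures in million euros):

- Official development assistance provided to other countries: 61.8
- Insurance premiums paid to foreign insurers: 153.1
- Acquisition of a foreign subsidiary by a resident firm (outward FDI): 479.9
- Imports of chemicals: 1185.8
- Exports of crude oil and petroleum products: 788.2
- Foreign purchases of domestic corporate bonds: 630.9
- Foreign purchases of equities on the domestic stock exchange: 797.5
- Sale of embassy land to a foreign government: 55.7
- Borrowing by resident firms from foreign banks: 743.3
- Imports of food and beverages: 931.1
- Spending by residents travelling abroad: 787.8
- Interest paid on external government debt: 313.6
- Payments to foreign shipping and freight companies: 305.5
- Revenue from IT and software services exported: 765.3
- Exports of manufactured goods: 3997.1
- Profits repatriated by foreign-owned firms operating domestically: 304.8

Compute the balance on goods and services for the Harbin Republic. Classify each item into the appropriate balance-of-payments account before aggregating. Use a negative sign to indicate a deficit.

2187.3

Goods: 3997.1 - 931.1 - 1185.8 + 788.2 = 2668.4
Services: 765.3 - 305.5 - 787.8 - 153.1 = -481.1
Trade balance = 2668.4 + (-481.1) = 2187.3
(Excluded from the trade balance — secondary income: official development assistance provided to other countries 61.8; financial account: acquisition of a foreign subsidiary by a resident firm (outward FDI) 479.9, foreign purchases of domestic corporate bonds 630.9, foreign purchases of equities on the domestic stock exchange 797.5, borrowing by resident firms from foreign banks 743.3; capital account: sale of embassy land to a foreign government 55.7; primary income: interest paid on external government debt 313.6, profits repatriated by foreign-owned firms operating domestically 304.8.)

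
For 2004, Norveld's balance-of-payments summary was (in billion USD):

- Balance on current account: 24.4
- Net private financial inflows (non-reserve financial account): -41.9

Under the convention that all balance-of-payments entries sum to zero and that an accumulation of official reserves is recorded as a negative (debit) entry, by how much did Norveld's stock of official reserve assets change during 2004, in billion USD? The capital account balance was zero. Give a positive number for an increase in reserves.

-17.5

Official reserve transactions balance = -(24.4 + (-41.9)) = 17.5
An accumulation of reserves is recorded as a debit (negative entry), so the change in the stock of reserves is the negative of that balance.
Change in official reserves = -(17.5) = -17.5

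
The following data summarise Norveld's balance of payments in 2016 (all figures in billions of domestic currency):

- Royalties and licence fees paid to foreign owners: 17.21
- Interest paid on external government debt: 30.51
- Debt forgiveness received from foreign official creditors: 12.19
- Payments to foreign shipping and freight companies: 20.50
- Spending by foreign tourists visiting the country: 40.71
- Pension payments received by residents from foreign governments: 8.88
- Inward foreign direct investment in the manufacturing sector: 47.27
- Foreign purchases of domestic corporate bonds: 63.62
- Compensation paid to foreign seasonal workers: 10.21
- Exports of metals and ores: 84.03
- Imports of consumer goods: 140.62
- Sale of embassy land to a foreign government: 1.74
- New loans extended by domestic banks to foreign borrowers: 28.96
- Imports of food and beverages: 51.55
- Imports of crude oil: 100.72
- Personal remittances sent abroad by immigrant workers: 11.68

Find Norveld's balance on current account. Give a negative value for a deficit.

-249.38

Goods: 84.03 - 100.72 - 140.62 - 51.55 = -208.86
Services: -20.50 + 40.71 - 17.21 = 3.00
Primary income: -30.51 - 10.21 = -40.72
Secondary income: 8.88 - 11.68 = -2.80
Current account = (-208.86) + 3.00 + (-40.72) + (-2.80) = -249.38
(Excluded from the current account — capital account: debt forgiveness received from foreign official creditors 12.19, sale of embassy land to a foreign government 1.74; financial account: inward foreign direct investment in the manufacturing sector 47.27, foreign purchases of domestic corporate bonds 63.62, new loans extended by domestic banks to foreign borrowers 28.96.)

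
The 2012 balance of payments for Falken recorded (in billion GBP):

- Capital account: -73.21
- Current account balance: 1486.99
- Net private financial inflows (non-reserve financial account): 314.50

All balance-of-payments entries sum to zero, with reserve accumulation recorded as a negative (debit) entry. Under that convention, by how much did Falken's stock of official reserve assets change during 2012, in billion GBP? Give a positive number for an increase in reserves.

Official reserve transactions balance = -(1486.99 + (-73.21) + 314.50) = -1728.28
An accumulation of reserves is recorded as a debit (negative entry), so the change in the stock of reserves is the negative of that balance.
Change in official reserves = -(-1728.28) = 1728.28

1728.28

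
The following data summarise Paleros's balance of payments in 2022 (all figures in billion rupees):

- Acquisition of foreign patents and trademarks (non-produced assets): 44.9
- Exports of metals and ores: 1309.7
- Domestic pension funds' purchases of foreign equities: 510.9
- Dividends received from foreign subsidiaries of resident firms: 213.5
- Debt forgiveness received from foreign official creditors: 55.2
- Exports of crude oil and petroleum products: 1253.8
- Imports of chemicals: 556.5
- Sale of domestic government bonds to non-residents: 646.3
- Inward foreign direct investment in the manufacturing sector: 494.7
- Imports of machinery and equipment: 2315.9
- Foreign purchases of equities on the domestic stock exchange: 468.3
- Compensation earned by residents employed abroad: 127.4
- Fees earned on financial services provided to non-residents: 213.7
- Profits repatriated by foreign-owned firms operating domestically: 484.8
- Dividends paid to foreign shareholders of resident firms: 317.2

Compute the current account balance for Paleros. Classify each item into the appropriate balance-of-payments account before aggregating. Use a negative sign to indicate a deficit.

Goods: 1309.7 + 1253.8 - 2315.9 - 556.5 = -308.9
Services: 213.7
Primary income: 213.5 - 484.8 - 317.2 + 127.4 = -461.1
Current account = (-308.9) + 213.7 + (-461.1) = -556.3
(Excluded from the current account — capital account: acquisition of foreign patents and trademarks (non-produced assets) 44.9, debt forgiveness received from foreign official creditors 55.2; financial account: domestic pension funds' purchases of foreign equities 510.9, sale of domestic government bonds to non-residents 646.3, inward foreign direct investment in the manufacturing sector 494.7, foreign purchases of equities on the domestic stock exchange 468.3.)

-556.3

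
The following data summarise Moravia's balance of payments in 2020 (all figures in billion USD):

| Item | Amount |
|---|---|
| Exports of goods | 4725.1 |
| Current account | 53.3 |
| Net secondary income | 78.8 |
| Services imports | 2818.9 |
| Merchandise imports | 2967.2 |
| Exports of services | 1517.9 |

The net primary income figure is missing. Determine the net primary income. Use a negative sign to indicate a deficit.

-482.4

Current account = goods balance + services balance + net primary income + net secondary income
Sum of the known components = 535.7
Net primary income = CA - (known components) = 53.3 - 535.7 = -482.4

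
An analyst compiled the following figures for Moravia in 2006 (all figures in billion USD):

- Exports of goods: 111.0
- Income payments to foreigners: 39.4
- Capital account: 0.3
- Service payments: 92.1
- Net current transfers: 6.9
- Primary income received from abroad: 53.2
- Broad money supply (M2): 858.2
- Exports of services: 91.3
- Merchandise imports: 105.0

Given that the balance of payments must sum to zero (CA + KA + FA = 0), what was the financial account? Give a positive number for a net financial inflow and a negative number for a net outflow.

Goods balance = 111.0 - 105.0 = 6.0
Services balance = 91.3 - 92.1 = -0.8
Trade balance (goods + services) = 6.0 + (-0.8) = 5.2
Net primary income = 53.2 - 39.4 = 13.8
Net secondary income = 6.9
Current account = 5.2 + 13.8 + 6.9 = 25.9
Financial account = -(25.9 + 0.3) = -26.2

-26.2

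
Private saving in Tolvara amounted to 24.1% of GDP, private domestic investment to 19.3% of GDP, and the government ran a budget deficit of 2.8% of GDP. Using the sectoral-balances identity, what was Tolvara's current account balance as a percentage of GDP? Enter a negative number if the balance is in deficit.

2.0

By the sectoral-balances identity, CA = (S_private - I) + (T - G).
Private balance = 24.1 - 19.3 = 4.8
Government balance (T - G) = -2.8
CA = 4.8 + (-2.8) = 2.0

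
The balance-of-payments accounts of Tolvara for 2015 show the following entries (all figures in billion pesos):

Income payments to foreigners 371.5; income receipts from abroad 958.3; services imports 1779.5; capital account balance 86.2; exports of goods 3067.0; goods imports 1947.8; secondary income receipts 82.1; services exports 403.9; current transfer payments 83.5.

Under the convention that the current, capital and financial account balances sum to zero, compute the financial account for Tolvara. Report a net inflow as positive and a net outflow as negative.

Goods balance = 3067.0 - 1947.8 = 1119.2
Services balance = 403.9 - 1779.5 = -1375.6
Trade balance (goods + services) = 1119.2 + (-1375.6) = -256.4
Net primary income = 958.3 - 371.5 = 586.8
Net secondary income = 82.1 - 83.5 = -1.4
Current account = -256.4 + 586.8 + (-1.4) = 329.0
Financial account = -(329.0 + 86.2) = -415.2

-415.2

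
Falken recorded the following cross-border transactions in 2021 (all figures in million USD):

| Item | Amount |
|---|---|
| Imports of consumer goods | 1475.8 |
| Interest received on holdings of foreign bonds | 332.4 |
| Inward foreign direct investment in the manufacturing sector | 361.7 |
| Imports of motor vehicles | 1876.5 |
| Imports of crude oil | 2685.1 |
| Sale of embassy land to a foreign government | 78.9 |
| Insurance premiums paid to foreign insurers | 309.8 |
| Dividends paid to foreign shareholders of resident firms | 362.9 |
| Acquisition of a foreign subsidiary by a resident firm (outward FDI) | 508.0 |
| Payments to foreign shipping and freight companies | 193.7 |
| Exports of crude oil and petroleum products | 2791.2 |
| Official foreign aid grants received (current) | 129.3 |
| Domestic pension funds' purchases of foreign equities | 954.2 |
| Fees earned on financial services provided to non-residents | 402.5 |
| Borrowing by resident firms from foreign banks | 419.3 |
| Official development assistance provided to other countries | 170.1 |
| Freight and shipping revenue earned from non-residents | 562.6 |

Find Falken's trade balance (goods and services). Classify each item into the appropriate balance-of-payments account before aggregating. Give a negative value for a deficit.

-2784.6

Goods: -2685.1 + 2791.2 - 1475.8 - 1876.5 = -3246.2
Services: -309.8 + 402.5 - 193.7 + 562.6 = 461.6
Trade balance = -3246.2 + 461.6 = -2784.6
(Excluded from the trade balance — primary income: interest received on holdings of foreign bonds 332.4, dividends paid to foreign shareholders of resident firms 362.9; financial account: inward foreign direct investment in the manufacturing sector 361.7, acquisition of a foreign subsidiary by a resident firm (outward FDI) 508.0, domestic pension funds' purchases of foreign equities 954.2, borrowing by resident firms from foreign banks 419.3; capital account: sale of embassy land to a foreign government 78.9; secondary income: official foreign aid grants received (current) 129.3, official development assistance provided to other countries 170.1.)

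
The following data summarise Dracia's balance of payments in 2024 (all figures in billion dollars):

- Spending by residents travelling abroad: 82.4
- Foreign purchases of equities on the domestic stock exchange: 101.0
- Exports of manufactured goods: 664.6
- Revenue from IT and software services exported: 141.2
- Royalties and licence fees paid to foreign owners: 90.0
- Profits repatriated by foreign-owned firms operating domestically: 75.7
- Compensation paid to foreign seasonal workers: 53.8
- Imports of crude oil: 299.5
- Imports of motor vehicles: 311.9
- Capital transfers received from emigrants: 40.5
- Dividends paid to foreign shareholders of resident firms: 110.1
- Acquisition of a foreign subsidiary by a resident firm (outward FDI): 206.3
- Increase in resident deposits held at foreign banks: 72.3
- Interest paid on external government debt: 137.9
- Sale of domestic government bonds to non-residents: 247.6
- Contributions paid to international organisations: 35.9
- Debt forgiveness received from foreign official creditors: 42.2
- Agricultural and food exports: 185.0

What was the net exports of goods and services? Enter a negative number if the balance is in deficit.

Goods: 185.0 - 299.5 + 664.6 - 311.9 = 238.2
Services: 141.2 - 90.0 - 82.4 = -31.2
Trade balance = 238.2 + (-31.2) = 207.0
(Excluded from the trade balance — financial account: foreign purchases of equities on the domestic stock exchange 101.0, acquisition of a foreign subsidiary by a resident firm (outward FDI) 206.3, increase in resident deposits held at foreign banks 72.3, sale of domestic government bonds to non-residents 247.6; primary income: profits repatriated by foreign-owned firms operating domestically 75.7, compensation paid to foreign seasonal workers 53.8, dividends paid to foreign shareholders of resident firms 110.1, interest paid on external government debt 137.9; capital account: capital transfers received from emigrants 40.5, debt forgiveness received from foreign official creditors 42.2; secondary income: contributions paid to international organisations 35.9.)

207.0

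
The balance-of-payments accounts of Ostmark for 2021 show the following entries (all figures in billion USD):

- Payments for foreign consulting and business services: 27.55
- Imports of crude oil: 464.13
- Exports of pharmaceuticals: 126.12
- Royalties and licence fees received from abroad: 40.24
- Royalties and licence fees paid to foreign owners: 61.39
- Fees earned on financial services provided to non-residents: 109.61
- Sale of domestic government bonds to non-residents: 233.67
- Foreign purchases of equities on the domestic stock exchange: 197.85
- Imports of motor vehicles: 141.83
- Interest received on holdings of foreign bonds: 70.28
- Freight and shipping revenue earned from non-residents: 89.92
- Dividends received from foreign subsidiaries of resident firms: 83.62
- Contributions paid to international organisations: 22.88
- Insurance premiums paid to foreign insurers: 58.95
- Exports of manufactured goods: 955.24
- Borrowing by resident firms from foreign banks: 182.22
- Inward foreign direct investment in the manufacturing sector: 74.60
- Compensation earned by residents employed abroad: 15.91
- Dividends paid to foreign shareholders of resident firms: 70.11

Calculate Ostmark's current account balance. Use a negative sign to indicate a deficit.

644.10

Goods: 955.24 + 126.12 - 464.13 - 141.83 = 475.40
Services: -58.95 + 40.24 - 27.55 - 61.39 + 109.61 + 89.92 = 91.88
Primary income: 70.28 + 15.91 + 83.62 - 70.11 = 99.70
Secondary income: -22.88
Current account = 475.40 + 91.88 + 99.70 + (-22.88) = 644.10
(Excluded from the current account — financial account: sale of domestic government bonds to non-residents 233.67, foreign purchases of equities on the domestic stock exchange 197.85, borrowing by resident firms from foreign banks 182.22, inward foreign direct investment in the manufacturing sector 74.60.)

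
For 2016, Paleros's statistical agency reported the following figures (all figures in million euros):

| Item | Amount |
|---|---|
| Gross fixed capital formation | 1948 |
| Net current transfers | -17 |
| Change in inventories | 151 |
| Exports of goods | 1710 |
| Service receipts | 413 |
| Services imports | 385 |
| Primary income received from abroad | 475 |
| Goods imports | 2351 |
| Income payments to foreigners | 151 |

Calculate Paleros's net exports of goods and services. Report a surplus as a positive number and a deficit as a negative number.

-613

Goods balance = 1710 - 2351 = -641
Services balance = 413 - 385 = 28
Trade balance (goods + services) = -641 + 28 = -613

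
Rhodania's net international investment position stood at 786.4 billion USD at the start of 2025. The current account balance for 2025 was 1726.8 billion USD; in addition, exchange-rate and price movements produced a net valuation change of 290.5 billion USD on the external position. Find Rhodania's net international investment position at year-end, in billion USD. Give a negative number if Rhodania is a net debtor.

2803.7

Change in NIIP = current account + net valuation change = 1726.8 + 290.5 = 2017.3
End-of-year NIIP = 786.4 + 2017.3 = 2803.7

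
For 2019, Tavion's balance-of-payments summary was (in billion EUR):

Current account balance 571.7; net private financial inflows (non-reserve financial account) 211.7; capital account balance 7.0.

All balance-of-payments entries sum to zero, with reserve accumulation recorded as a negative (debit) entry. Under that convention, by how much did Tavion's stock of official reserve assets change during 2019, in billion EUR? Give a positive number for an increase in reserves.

790.4

Official reserve transactions balance = -(571.7 + 7.0 + 211.7) = -790.4
An accumulation of reserves is recorded as a debit (negative entry), so the change in the stock of reserves is the negative of that balance.
Change in official reserves = -(-790.4) = 790.4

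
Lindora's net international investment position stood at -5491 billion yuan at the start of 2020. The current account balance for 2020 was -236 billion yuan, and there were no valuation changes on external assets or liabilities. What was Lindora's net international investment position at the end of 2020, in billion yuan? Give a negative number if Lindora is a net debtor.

With no valuation effects, change in NIIP = current account = -236
End-of-year NIIP = -5491 + (-236) = -5727

-5727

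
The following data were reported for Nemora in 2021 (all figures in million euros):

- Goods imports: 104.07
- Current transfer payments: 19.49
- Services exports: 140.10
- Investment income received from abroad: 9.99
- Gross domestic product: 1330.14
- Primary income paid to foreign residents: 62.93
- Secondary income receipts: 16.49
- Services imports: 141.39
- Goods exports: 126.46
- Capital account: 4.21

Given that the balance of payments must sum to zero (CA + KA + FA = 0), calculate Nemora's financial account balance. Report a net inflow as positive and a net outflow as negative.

Goods balance = 126.46 - 104.07 = 22.39
Services balance = 140.10 - 141.39 = -1.29
Trade balance (goods + services) = 22.39 + (-1.29) = 21.10
Net primary income = 9.99 - 62.93 = -52.94
Net secondary income = 16.49 - 19.49 = -3.00
Current account = 21.10 + (-52.94) + (-3.00) = -34.84
Financial account = -(-34.84 + 4.21) = 30.63

30.63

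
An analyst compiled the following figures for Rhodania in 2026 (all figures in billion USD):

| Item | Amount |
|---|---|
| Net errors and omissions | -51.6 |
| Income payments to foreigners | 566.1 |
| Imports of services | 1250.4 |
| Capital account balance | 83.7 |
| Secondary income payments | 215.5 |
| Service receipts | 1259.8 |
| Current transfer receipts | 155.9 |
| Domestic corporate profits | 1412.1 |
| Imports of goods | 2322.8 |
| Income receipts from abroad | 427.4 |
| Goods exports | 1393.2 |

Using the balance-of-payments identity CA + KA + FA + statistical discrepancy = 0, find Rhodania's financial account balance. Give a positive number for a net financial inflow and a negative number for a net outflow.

1086.4

Goods balance = 1393.2 - 2322.8 = -929.6
Services balance = 1259.8 - 1250.4 = 9.4
Trade balance (goods + services) = -929.6 + 9.4 = -920.2
Net primary income = 427.4 - 566.1 = -138.7
Net secondary income = 155.9 - 215.5 = -59.6
Current account = -920.2 + (-138.7) + (-59.6) = -1118.5
Financial account = -(-1118.5 + 83.7 + (-51.6)) = 1086.4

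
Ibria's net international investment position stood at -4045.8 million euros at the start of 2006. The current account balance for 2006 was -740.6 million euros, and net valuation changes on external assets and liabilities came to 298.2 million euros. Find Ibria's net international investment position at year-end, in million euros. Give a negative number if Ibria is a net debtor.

Change in NIIP = current account + net valuation change = -740.6 + 298.2 = -442.4
End-of-year NIIP = -4045.8 + (-442.4) = -4488.2

-4488.2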